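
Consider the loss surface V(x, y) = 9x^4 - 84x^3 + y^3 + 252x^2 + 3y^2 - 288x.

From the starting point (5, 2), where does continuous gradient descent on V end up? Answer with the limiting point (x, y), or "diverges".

(4, 0)

V is separable, so gradient descent decouples: x follows -∂V/∂x, y follows -∂V/∂y.
∂V/∂x = 36(x - 4)(x - 2)(x - 1); at x=5 this is 432, so x decreases.
∂V/∂y = 3y(y + 2); at y=2 this is 24, so y decreases.
x converges to its nearest critical value 4 (a local min of the x-part); y converges to 0. The iterate converges to (4, 0).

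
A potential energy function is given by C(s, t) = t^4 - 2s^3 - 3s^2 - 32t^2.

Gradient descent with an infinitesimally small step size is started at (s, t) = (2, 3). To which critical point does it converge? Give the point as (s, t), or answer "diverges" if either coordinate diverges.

diverges

C is separable, so gradient descent decouples: s follows -∂C/∂s, t follows -∂C/∂t.
∂C/∂s = -6s(s + 1); at s=2 this is -36, so s increases.
∂C/∂t = 4t(t - 4)(t + 4); at t=3 this is -84, so t increases.
The s-coordinate has no critical point in that direction and runs off to infinity.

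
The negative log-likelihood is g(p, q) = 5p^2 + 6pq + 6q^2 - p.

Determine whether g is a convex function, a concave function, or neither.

g is quadratic, so its Hessian is the constant matrix H = [[10, 6], [6, 12]].
det(H) = 84, tr(H) = 22.
det(H) > 0 and tr(H) > 0, so H is positive definite everywhere: convex.

convex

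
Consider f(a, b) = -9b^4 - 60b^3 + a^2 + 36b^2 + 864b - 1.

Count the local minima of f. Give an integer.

1

f separates as a function of a plus a function of b, so ∇f=0 decouples.
∂f/∂a = 2a = 0 at a ∈ {0}; ∂f/∂b = -36(b - 2)(b + 3)(b + 4) = 0 at b ∈ {-4, -3, 2}.
The Hessian is diagonal: diag(f_aa, f_bb). Second derivatives: f_aa(0)=2; f_bb(-4)=-216, f_bb(-3)=180, f_bb(2)=-1080.
Local minima occur where both diagonal entries positive: (0, -3). Count: 1.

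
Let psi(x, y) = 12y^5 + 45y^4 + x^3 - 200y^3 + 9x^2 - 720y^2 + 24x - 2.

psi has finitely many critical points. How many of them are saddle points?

psi separates as a function of x plus a function of y, so ∇psi=0 decouples.
∂psi/∂x = 3(x + 2)(x + 4) = 0 at x ∈ {-4, -2}; ∂psi/∂y = 60y(y - 3)(y + 2)(y + 4) = 0 at y ∈ {-4, -2, 0, 3}.
The Hessian is diagonal: diag(psi_xx, psi_yy). Second derivatives: psi_xx(-4)=-6, psi_xx(-2)=6; psi_yy(-4)=-3360, psi_yy(-2)=1200, psi_yy(0)=-1440, psi_yy(3)=6300.
Saddle points occur where the two diagonal entries have opposite signs: (-4, -2), (-4, 3), (-2, -4), (-2, 0). Count: 4.

4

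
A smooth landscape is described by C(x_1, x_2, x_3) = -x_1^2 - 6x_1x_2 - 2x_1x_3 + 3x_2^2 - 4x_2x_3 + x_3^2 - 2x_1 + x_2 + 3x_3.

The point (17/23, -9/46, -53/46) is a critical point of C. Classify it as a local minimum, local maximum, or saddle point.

The Hessian is constant: H = [[-2, -6, -2], [-6, 6, -4], [-2, -4, 2]].
Leading principal minors: Δ₁ = -2, Δ₂ = -48, Δ₃ = -184.
The minors fit neither the all-positive nor the alternating-sign pattern, so H is indefinite: a saddle point.

saddle point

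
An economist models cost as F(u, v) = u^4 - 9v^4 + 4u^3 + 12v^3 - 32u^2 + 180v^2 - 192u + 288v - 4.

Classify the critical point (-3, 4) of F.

The mixed partial ∂²F/∂u∂v is 0, so the Hessian at any point is diag(F_uu, F_vv) = diag(4(3u^2 + 6u - 16), 36(-3v^2 + 2v + 10)).
At (-3, 4): H = diag(-28, -1080).
Both eigenvalues are negative, so H is negative definite: a local maximum.

local maximum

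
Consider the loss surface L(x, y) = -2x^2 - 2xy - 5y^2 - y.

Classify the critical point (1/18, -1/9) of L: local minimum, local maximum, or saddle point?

The Hessian of L is constant: H = [[-4, -2], [-2, -10]].
det(H) = (-4)·(-10) − (-2)² = 36.
det(H) > 0 and tr(H) = -14 < 0, so H is negative definite and the point is a local maximum.

local maximum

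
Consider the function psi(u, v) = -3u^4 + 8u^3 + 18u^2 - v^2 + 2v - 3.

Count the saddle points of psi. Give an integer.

1

psi separates as a function of u plus a function of v, so ∇psi=0 decouples.
∂psi/∂u = -12u(u - 3)(u + 1) = 0 at u ∈ {-1, 0, 3}; ∂psi/∂v = -2(v - 1) = 0 at v ∈ {1}.
The Hessian is diagonal: diag(psi_uu, psi_vv). Second derivatives: psi_uu(-1)=-48, psi_uu(0)=36, psi_uu(3)=-144; psi_vv(1)=-2.
Saddle points occur where the two diagonal entries have opposite signs: (0, 1). Count: 1.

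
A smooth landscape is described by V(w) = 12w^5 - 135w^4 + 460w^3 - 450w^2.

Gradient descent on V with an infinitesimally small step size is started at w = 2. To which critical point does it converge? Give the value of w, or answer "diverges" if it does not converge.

1

V'(w) = 60w(w - 5)(w - 3)(w - 1), so V'(2) = 360.
Gradient descent moves in the -V' direction, i.e. w is decreasing.
The nearest critical point in that direction is w = 1, where V'' = 480 > 0 (a local minimum). The iterate converges there.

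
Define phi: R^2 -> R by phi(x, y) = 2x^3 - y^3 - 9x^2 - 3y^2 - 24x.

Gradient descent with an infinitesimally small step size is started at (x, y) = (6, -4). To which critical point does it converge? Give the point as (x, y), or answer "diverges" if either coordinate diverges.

phi is separable, so gradient descent decouples: x follows -∂phi/∂x, y follows -∂phi/∂y.
∂phi/∂x = 6(x - 4)(x + 1); at x=6 this is 84, so x decreases.
∂phi/∂y = -3y(y + 2); at y=-4 this is -24, so y increases.
x converges to its nearest critical value 4 (a local min of the x-part); y converges to -2. The iterate converges to (4, -2).

(4, -2)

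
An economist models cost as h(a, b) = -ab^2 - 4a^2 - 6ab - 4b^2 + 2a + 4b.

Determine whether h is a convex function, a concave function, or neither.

neither

The term -ab^2 is cubic, so the Hessian is not constant.
∂²h/∂b² = -2a - 8, which takes both signs as a varies (negative for sufficiently large a). A diagonal entry of the Hessian changing sign means the Hessian is neither positive- nor negative-semidefinite on all of R^2.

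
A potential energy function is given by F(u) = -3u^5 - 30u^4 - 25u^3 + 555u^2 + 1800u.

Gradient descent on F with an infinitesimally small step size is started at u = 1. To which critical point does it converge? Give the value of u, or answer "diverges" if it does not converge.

F'(u) = -15(u - 3)(u + 2)(u + 4)(u + 5), so F'(1) = 2700.
Gradient descent moves in the -F' direction, i.e. u is decreasing.
The nearest critical point in that direction is u = -2, where F'' = 450 > 0 (a local minimum). The iterate converges there.

-2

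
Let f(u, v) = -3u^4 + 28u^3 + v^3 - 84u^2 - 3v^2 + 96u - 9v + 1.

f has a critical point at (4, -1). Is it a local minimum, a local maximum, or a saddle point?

local maximum

The mixed partial ∂²f/∂u∂v is 0, so the Hessian at any point is diag(f_uu, f_vv) = diag(12(-3u^2 + 14u - 14), 6(v - 1)).
At (4, -1): H = diag(-72, -12).
Both eigenvalues are negative, so H is negative definite: a local maximum.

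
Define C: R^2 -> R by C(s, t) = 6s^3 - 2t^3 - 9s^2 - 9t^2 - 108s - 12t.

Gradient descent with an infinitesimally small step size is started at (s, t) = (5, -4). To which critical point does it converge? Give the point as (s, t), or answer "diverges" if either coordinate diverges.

C is separable, so gradient descent decouples: s follows -∂C/∂s, t follows -∂C/∂t.
∂C/∂s = 18(s - 3)(s + 2); at s=5 this is 252, so s decreases.
∂C/∂t = -6(t + 1)(t + 2); at t=-4 this is -36, so t increases.
s converges to its nearest critical value 3 (a local min of the s-part); t converges to -2. The iterate converges to (3, -2).

(3, -2)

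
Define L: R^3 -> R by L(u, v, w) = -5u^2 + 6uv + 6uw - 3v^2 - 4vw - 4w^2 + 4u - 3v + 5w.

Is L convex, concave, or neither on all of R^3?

L is quadratic, so its Hessian is the constant matrix H = [[-10, 6, 6], [6, -6, -4], [6, -4, -8]].
Leading principal minors: -10, 24, -104.
Signs alternate −, +, − ⇒ H ≺ 0 ⇒ concave.

concave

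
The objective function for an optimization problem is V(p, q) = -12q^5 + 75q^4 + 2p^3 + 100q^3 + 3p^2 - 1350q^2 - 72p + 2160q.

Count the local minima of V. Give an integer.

V separates as a function of p plus a function of q, so ∇V=0 decouples.
∂V/∂p = 6(p - 3)(p + 4) = 0 at p ∈ {-4, 3}; ∂V/∂q = -60(q - 4)(q - 3)(q - 1)(q + 3) = 0 at q ∈ {-3, 1, 3, 4}.
The Hessian is diagonal: diag(V_pp, V_qq). Second derivatives: V_pp(-4)=-42, V_pp(3)=42; V_qq(-3)=10080, V_qq(1)=-1440, V_qq(3)=720, V_qq(4)=-1260.
Local minima occur where both diagonal entries positive: (3, -3), (3, 3). Count: 2.

2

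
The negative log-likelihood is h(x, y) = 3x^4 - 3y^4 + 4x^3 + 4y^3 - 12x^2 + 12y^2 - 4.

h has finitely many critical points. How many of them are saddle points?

5

h separates as a function of x plus a function of y, so ∇h=0 decouples.
∂h/∂x = 12x(x - 1)(x + 2) = 0 at x ∈ {-2, 0, 1}; ∂h/∂y = -12y(y - 2)(y + 1) = 0 at y ∈ {-1, 0, 2}.
The Hessian is diagonal: diag(h_xx, h_yy). Second derivatives: h_xx(-2)=72, h_xx(0)=-24, h_xx(1)=36; h_yy(-1)=-36, h_yy(0)=24, h_yy(2)=-72.
Saddle points occur where the two diagonal entries have opposite signs: (-2, -1), (-2, 2), (0, 0), (1, -1), (1, 2). Count: 5.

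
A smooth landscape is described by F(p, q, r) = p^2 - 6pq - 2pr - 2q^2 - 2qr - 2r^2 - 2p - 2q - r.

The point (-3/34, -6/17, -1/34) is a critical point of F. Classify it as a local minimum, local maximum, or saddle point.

The Hessian is constant: H = [[2, -6, -2], [-6, -4, -2], [-2, -2, -4]].
Leading principal minors: Δ₁ = 2, Δ₂ = -44, Δ₃ = 136.
The minors fit neither the all-positive nor the alternating-sign pattern, so H is indefinite: a saddle point.

saddle point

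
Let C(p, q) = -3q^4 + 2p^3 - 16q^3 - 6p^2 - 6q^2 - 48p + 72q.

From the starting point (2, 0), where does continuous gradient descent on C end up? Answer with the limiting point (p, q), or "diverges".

C is separable, so gradient descent decouples: p follows -∂C/∂p, q follows -∂C/∂q.
∂C/∂p = 6(p - 4)(p + 2); at p=2 this is -48, so p increases.
∂C/∂q = -12(q - 1)(q + 2)(q + 3); at q=0 this is 72, so q decreases.
p converges to its nearest critical value 4 (a local min of the p-part); q converges to -2. The iterate converges to (4, -2).

(4, -2)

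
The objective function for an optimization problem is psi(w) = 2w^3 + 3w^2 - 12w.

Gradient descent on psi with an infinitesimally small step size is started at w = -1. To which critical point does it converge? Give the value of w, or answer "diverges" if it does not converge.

psi'(w) = 6(w - 1)(w + 2), so psi'(-1) = -12.
Gradient descent moves in the -psi' direction, i.e. w is increasing.
The nearest critical point in that direction is w = 1, where psi'' = 18 > 0 (a local minimum). The iterate converges there.

1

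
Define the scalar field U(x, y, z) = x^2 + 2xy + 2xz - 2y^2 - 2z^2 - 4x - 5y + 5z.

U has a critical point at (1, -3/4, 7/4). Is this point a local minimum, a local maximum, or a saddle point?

The Hessian is constant: H = [[2, 2, 2], [2, -4, 0], [2, 0, -4]].
Leading principal minors: Δ₁ = 2, Δ₂ = -12, Δ₃ = 64.
The minors fit neither the all-positive nor the alternating-sign pattern, so H is indefinite: a saddle point.

saddle point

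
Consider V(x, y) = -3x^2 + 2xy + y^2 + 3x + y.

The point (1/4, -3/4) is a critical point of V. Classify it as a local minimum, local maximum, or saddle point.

saddle point

The Hessian of V is constant: H = [[-6, 2], [2, 2]].
det(H) = (-6)·2 − 2² = -16.
Since det(H) < 0, H is indefinite and the critical point is a saddle point.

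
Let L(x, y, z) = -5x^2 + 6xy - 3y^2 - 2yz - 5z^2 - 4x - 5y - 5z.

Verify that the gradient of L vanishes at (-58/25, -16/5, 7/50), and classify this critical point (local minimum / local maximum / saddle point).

local maximum

∇L = (-10x + 6y - 4, 6x - 6y - 2z - 5, -2y - 10z - 5); substituting (-58/25, -16/5, 7/50) gives ∇L = (0, 0, 0), so (-58/25, -16/5, 7/50) is indeed a critical point.
The Hessian is constant: H = [[-10, 6, 0], [6, -6, -2], [0, -2, -10]].
Leading principal minors: Δ₁ = -10, Δ₂ = 24, Δ₃ = -200.
The minors alternate sign starting negative (−, +, −), so H is negative definite: a local maximum.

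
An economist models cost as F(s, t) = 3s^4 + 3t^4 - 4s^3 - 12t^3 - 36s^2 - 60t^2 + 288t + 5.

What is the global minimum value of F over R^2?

-1021

F(s,t) separates as P(s) + Q(t) + 5, so its minimum is min P + min Q + 5.
P'(s) = 12s(s - 3)(s + 2) vanishes at s ∈ {-2, 0, 3}; Q'(t) = 12(t - 4)(t - 2)(t + 3) vanishes at t ∈ {-3, 2, 4}.
Local minima of P (where P''>0): P(-2)=-64, P(3)=-189. Local minima of Q: Q(-3)=-837, Q(4)=192.
So the global minimum of F is P(3) + Q(-3) + 5 = -189 − 837 + 5 = -1021, attained at (3, -3).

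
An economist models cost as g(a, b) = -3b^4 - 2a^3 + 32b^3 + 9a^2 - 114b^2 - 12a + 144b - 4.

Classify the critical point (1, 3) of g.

The mixed partial ∂²g/∂a∂b is 0, so the Hessian at any point is diag(g_aa, g_bb) = diag(6(-2a + 3), 12(-3b^2 + 16b - 19)).
At (1, 3): H = diag(6, 24).
Both eigenvalues are positive, so H is positive definite: a local minimum.

local minimum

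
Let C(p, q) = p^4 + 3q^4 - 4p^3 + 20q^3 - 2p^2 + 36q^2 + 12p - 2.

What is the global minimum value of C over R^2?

-11

C(p,q) separates as A(p) + B(q) − 2, so its minimum is min A + min B − 2.
A'(p) = 4(p - 3)(p - 1)(p + 1) vanishes at p ∈ {-1, 1, 3}; B'(q) = 12q(q + 2)(q + 3) vanishes at q ∈ {-3, -2, 0}.
Local minima of A (where A''>0): A(-1)=-9, A(3)=-9. Local minima of B: B(-3)=27, B(0)=0.
So the global minimum of C is A(-1) + B(0) − 2 = -9 + 0 − 2 = -11, attained at (-1, 0).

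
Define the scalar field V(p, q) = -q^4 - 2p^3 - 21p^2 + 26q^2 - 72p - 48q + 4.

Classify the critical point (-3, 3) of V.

local maximum

The mixed partial ∂²V/∂p∂q is 0, so the Hessian at any point is diag(V_pp, V_qq) = diag(-6(2p + 7), 4(-3q^2 + 13)).
At (-3, 3): H = diag(-6, -56).
Both eigenvalues are negative, so H is negative definite: a local maximum.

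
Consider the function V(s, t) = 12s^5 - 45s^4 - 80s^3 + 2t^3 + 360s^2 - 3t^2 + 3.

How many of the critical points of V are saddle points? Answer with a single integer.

4

V separates as a function of s plus a function of t, so ∇V=0 decouples.
∂V/∂s = 60s(s - 3)(s - 2)(s + 2) = 0 at s ∈ {-2, 0, 2, 3}; ∂V/∂t = 6t(t - 1) = 0 at t ∈ {0, 1}.
The Hessian is diagonal: diag(V_ss, V_tt). Second derivatives: V_ss(-2)=-2400, V_ss(0)=720, V_ss(2)=-480, V_ss(3)=900; V_tt(0)=-6, V_tt(1)=6.
Saddle points occur where the two diagonal entries have opposite signs: (-2, 1), (0, 0), (2, 1), (3, 0). Count: 4.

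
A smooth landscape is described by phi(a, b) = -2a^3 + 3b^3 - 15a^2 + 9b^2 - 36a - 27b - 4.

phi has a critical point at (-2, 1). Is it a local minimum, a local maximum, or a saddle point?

saddle point

The mixed partial ∂²phi/∂a∂b is 0, so the Hessian at any point is diag(phi_aa, phi_bb) = diag(-6(2a + 5), 18(b + 1)).
At (-2, 1): H = diag(-6, 36).
The eigenvalues have opposite signs, so H is indefinite: a saddle point.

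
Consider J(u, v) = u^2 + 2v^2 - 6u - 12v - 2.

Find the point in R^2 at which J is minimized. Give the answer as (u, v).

(3, 3)

J(u,v) separates as P(u) + Q(v) − 2, so its minimum is min P + min Q − 2.
P'(u) = 2u - 6 vanishes at u ∈ {3}; Q'(v) = 4v - 12 vanishes at v ∈ {3}.
Local minima of P (where P''>0): P(3)=-9. Local minima of Q: Q(3)=-18.
So the global minimum of J is P(3) + Q(3) − 2 = -9 − 18 − 2 = -29, attained at (3, 3).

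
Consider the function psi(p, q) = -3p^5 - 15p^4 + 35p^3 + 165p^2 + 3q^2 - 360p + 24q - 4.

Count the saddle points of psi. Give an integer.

psi separates as a function of p plus a function of q, so ∇psi=0 decouples.
∂psi/∂p = -15(p - 2)(p - 1)(p + 3)(p + 4) = 0 at p ∈ {-4, -3, 1, 2}; ∂psi/∂q = 6(q + 4) = 0 at q ∈ {-4}.
The Hessian is diagonal: diag(psi_pp, psi_qq). Second derivatives: psi_pp(-4)=450, psi_pp(-3)=-300, psi_pp(1)=300, psi_pp(2)=-450; psi_qq(-4)=6.
Saddle points occur where the two diagonal entries have opposite signs: (-3, -4), (2, -4). Count: 2.

2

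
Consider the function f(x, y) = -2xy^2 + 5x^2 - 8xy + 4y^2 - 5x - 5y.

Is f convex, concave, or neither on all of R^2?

neither

The term -2xy^2 is cubic, so the Hessian is not constant.
∂²f/∂y² = -4x + 8, which takes both signs as x varies (negative for sufficiently large x). A diagonal entry of the Hessian changing sign means the Hessian is neither positive- nor negative-semidefinite on all of R^2.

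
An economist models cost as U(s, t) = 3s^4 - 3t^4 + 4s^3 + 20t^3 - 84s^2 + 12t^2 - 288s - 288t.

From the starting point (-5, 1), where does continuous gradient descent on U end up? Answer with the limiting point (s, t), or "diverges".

U is separable, so gradient descent decouples: s follows -∂U/∂s, t follows -∂U/∂t.
∂U/∂s = 12(s - 4)(s + 2)(s + 3); at s=-5 this is -648, so s increases.
∂U/∂t = -12(t - 4)(t - 3)(t + 2); at t=1 this is -216, so t increases.
s converges to its nearest critical value -3 (a local min of the s-part); t converges to 3. The iterate converges to (-3, 3).

(-3, 3)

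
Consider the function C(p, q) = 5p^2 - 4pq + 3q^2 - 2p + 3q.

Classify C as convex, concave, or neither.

C is quadratic, so its Hessian is the constant matrix H = [[10, -4], [-4, 6]].
det(H) = 44, tr(H) = 16.
det(H) > 0 and tr(H) > 0, so H is positive definite everywhere: convex.

convex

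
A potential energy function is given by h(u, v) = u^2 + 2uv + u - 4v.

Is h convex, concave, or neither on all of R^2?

neither

h is quadratic, so its Hessian is the constant matrix H = [[2, 2], [2, 0]].
det(H) = -4, tr(H) = 2.
det(H) < 0, so H is indefinite: neither convex nor concave.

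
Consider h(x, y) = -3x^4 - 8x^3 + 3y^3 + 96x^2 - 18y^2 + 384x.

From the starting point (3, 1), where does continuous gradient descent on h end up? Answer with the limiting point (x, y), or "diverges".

(-2, 4)

h is separable, so gradient descent decouples: x follows -∂h/∂x, y follows -∂h/∂y.
∂h/∂x = -12(x - 4)(x + 2)(x + 4); at x=3 this is 420, so x decreases.
∂h/∂y = 9y(y - 4); at y=1 this is -27, so y increases.
x converges to its nearest critical value -2 (a local min of the x-part); y converges to 4. The iterate converges to (-2, 4).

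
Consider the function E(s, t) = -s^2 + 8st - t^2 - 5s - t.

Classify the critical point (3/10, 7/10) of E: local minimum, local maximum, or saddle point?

The Hessian of E is constant: H = [[-2, 8], [8, -2]].
det(H) = (-2)·(-2) − 8² = -60.
Since det(H) < 0, H is indefinite and the critical point is a saddle point.

saddle point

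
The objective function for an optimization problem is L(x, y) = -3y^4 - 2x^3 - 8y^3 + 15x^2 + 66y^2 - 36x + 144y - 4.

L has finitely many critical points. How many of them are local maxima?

L separates as a function of x plus a function of y, so ∇L=0 decouples.
∂L/∂x = -6(x - 3)(x - 2) = 0 at x ∈ {2, 3}; ∂L/∂y = -12(y - 3)(y + 1)(y + 4) = 0 at y ∈ {-4, -1, 3}.
The Hessian is diagonal: diag(L_xx, L_yy). Second derivatives: L_xx(2)=6, L_xx(3)=-6; L_yy(-4)=-252, L_yy(-1)=144, L_yy(3)=-336.
Local maxima occur where both diagonal entries negative: (3, -4), (3, 3). Count: 2.

2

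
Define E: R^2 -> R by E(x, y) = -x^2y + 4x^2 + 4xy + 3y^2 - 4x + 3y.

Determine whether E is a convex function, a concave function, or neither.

neither

The term -x^2y is cubic, so the Hessian is not constant.
∂²E/∂x² = -2y + 8, which takes both signs as y varies (negative for sufficiently large y). A diagonal entry of the Hessian changing sign means the Hessian is neither positive- nor negative-semidefinite on all of R^2.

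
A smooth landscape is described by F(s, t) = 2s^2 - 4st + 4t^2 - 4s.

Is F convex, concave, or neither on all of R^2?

F is quadratic, so its Hessian is the constant matrix H = [[4, -4], [-4, 8]].
det(H) = 16, tr(H) = 12.
det(H) > 0 and tr(H) > 0, so H is positive definite everywhere: convex.

convex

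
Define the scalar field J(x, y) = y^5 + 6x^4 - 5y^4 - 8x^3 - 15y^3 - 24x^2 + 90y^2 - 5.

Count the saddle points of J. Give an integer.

6

J separates as a function of x plus a function of y, so ∇J=0 decouples.
∂J/∂x = 24x(x - 2)(x + 1) = 0 at x ∈ {-1, 0, 2}; ∂J/∂y = 5y(y - 4)(y - 3)(y + 3) = 0 at y ∈ {-3, 0, 3, 4}.
The Hessian is diagonal: diag(J_xx, J_yy). Second derivatives: J_xx(-1)=72, J_xx(0)=-48, J_xx(2)=144; J_yy(-3)=-630, J_yy(0)=180, J_yy(3)=-90, J_yy(4)=140.
Saddle points occur where the two diagonal entries have opposite signs: (-1, -3), (-1, 3), (0, 0), (0, 4), (2, -3), (2, 3). Count: 6.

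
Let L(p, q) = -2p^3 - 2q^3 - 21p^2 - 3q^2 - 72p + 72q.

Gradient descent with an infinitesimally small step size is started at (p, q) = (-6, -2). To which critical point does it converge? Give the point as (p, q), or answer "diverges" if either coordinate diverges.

(-4, -4)

L is separable, so gradient descent decouples: p follows -∂L/∂p, q follows -∂L/∂q.
∂L/∂p = -6(p + 3)(p + 4); at p=-6 this is -36, so p increases.
∂L/∂q = -6(q - 3)(q + 4); at q=-2 this is 60, so q decreases.
p converges to its nearest critical value -4 (a local min of the p-part); q converges to -4. The iterate converges to (-4, -4).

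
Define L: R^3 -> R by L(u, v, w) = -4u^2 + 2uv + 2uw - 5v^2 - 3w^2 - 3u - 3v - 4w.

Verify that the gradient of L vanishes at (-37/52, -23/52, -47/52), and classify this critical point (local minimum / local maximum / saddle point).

local maximum

∇L = (-8u + 2v + 2w - 3, 2u - 10v - 3, 2u - 6w - 4); substituting (-37/52, -23/52, -47/52) gives ∇L = (0, 0, 0), so (-37/52, -23/52, -47/52) is indeed a critical point.
The Hessian is constant: H = [[-8, 2, 2], [2, -10, 0], [2, 0, -6]].
Leading principal minors: Δ₁ = -8, Δ₂ = 76, Δ₃ = -416.
The minors alternate sign starting negative (−, +, −), so H is negative definite: a local maximum.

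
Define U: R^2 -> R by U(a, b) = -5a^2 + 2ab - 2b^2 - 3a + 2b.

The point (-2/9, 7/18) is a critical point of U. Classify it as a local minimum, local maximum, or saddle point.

The Hessian of U is constant: H = [[-10, 2], [2, -4]].
det(H) = (-10)·(-4) − 2² = 36.
det(H) > 0 and tr(H) = -14 < 0, so H is negative definite and the point is a local maximum.

local maximum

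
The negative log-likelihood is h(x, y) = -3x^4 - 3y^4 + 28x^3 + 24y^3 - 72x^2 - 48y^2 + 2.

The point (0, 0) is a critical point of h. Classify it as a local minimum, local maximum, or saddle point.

local maximum

The mixed partial ∂²h/∂x∂y is 0, so the Hessian at any point is diag(h_xx, h_yy) = diag(12(-3x^2 + 14x - 12), 12(-3y^2 + 12y - 8)).
At (0, 0): H = diag(-144, -96).
Both eigenvalues are negative, so H is negative definite: a local maximum.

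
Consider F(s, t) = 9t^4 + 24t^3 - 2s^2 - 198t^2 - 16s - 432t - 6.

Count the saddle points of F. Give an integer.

2

F separates as a function of s plus a function of t, so ∇F=0 decouples.
∂F/∂s = -4(s + 4) = 0 at s ∈ {-4}; ∂F/∂t = 36(t - 3)(t + 1)(t + 4) = 0 at t ∈ {-4, -1, 3}.
The Hessian is diagonal: diag(F_ss, F_tt). Second derivatives: F_ss(-4)=-4; F_tt(-4)=756, F_tt(-1)=-432, F_tt(3)=1008.
Saddle points occur where the two diagonal entries have opposite signs: (-4, -4), (-4, 3). Count: 2.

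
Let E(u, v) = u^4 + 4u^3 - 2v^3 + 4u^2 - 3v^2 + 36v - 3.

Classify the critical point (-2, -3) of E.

local minimum

The mixed partial ∂²E/∂u∂v is 0, so the Hessian at any point is diag(E_uu, E_vv) = diag(4(3u^2 + 6u + 2), -6(2v + 1)).
At (-2, -3): H = diag(8, 30).
Both eigenvalues are positive, so H is positive definite: a local minimum.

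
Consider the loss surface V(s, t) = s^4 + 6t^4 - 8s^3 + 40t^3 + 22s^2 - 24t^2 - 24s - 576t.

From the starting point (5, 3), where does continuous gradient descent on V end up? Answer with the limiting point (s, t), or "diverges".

(3, 2)

V is separable, so gradient descent decouples: s follows -∂V/∂s, t follows -∂V/∂t.
∂V/∂s = 4(s - 3)(s - 2)(s - 1); at s=5 this is 96, so s decreases.
∂V/∂t = 24(t - 2)(t + 3)(t + 4); at t=3 this is 1008, so t decreases.
s converges to its nearest critical value 3 (a local min of the s-part); t converges to 2. The iterate converges to (3, 2).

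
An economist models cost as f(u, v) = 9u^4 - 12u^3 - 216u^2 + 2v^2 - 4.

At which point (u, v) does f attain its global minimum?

(4, 0)

f(u,v) separates as P(u) + Q(v) − 4, so its minimum is min P + min Q − 4.
P'(u) = 36u(u - 4)(u + 3) vanishes at u ∈ {-3, 0, 4}; Q'(v) = 4v vanishes at v ∈ {0}.
Local minima of P (where P''>0): P(-3)=-891, P(4)=-1920. Local minima of Q: Q(0)=0.
So the global minimum of f is P(4) + Q(0) − 4 = -1920 + 0 − 4 = -1924, attained at (4, 0).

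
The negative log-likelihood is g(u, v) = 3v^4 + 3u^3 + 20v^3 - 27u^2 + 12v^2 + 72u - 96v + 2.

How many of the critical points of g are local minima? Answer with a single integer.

g separates as a function of u plus a function of v, so ∇g=0 decouples.
∂g/∂u = 9(u - 4)(u - 2) = 0 at u ∈ {2, 4}; ∂g/∂v = 12(v - 1)(v + 2)(v + 4) = 0 at v ∈ {-4, -2, 1}.
The Hessian is diagonal: diag(g_uu, g_vv). Second derivatives: g_uu(2)=-18, g_uu(4)=18; g_vv(-4)=120, g_vv(-2)=-72, g_vv(1)=180.
Local minima occur where both diagonal entries positive: (4, -4), (4, 1). Count: 2.

2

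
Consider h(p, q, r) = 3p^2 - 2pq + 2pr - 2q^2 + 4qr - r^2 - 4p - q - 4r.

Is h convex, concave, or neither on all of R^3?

neither

h is quadratic, so its Hessian is the constant matrix H = [[6, -2, 2], [-2, -4, 4], [2, 4, -2]].
Leading principal minors: 6, -28, -56.
Neither pattern holds ⇒ H is indefinite ⇒ neither convex nor concave.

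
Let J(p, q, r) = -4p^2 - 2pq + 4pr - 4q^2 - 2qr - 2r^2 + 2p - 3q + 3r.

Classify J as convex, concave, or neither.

concave

J is quadratic, so its Hessian is the constant matrix H = [[-8, -2, 4], [-2, -8, -2], [4, -2, -4]].
Leading principal minors: -8, 60, -48.
Signs alternate −, +, − ⇒ H ≺ 0 ⇒ concave.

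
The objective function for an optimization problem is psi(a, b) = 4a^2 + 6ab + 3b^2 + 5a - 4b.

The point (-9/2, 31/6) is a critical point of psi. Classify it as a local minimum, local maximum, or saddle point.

The Hessian of psi is constant: H = [[8, 6], [6, 6]].
det(H) = 8·6 − 6² = 12.
det(H) > 0 and tr(H) = 14 > 0, so H is positive definite and the point is a local minimum.

local minimum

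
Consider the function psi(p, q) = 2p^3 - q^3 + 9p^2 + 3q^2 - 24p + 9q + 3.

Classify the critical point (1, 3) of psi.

saddle point

The mixed partial ∂²psi/∂p∂q is 0, so the Hessian at any point is diag(psi_pp, psi_qq) = diag(6(2p + 3), 6(-q + 1)).
At (1, 3): H = diag(30, -12).
The eigenvalues have opposite signs, so H is indefinite: a saddle point.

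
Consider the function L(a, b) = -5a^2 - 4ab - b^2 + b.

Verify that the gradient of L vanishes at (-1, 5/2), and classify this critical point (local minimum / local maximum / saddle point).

∇L = (-10a - 4b, -4a - 2b + 1); substituting (-1, 5/2) gives ∇L = (0, 0), so (-1, 5/2) is indeed a critical point.
The Hessian of L is constant: H = [[-10, -4], [-4, -2]].
det(H) = (-10)·(-2) − (-4)² = 4.
det(H) > 0 and tr(H) = -12 < 0, so H is negative definite and the point is a local maximum.

local maximum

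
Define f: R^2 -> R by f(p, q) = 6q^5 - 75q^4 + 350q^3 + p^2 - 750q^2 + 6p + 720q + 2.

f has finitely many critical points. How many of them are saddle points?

f separates as a function of p plus a function of q, so ∇f=0 decouples.
∂f/∂p = 2(p + 3) = 0 at p ∈ {-3}; ∂f/∂q = 30(q - 4)(q - 3)(q - 2)(q - 1) = 0 at q ∈ {1, 2, 3, 4}.
The Hessian is diagonal: diag(f_pp, f_qq). Second derivatives: f_pp(-3)=2; f_qq(1)=-180, f_qq(2)=60, f_qq(3)=-60, f_qq(4)=180.
Saddle points occur where the two diagonal entries have opposite signs: (-3, 1), (-3, 3). Count: 2.

2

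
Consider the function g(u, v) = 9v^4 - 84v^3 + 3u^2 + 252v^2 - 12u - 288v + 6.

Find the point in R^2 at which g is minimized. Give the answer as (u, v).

g(u,v) separates as P(u) + Q(v) + 6, so its minimum is min P + min Q + 6.
P'(u) = 6u - 12 vanishes at u ∈ {2}; Q'(v) = 36(v - 4)(v - 2)(v - 1) vanishes at v ∈ {1, 2, 4}.
Local minima of P (where P''>0): P(2)=-12. Local minima of Q: Q(1)=-111, Q(4)=-192.
So the global minimum of g is P(2) + Q(4) + 6 = -12 − 192 + 6 = -198, attained at (2, 4).

(2, 4)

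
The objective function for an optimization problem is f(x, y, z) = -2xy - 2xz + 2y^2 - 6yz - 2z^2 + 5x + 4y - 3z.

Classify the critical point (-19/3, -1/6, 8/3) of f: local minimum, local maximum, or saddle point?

saddle point

The Hessian is constant: H = [[0, -2, -2], [-2, 4, -6], [-2, -6, -4]].
Leading principal minors: Δ₁ = 0, Δ₂ = -4, Δ₃ = -48.
The minors fit neither the all-positive nor the alternating-sign pattern, so H is indefinite: a saddle point.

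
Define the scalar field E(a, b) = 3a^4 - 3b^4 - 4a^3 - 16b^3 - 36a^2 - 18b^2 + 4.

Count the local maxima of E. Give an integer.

2

E separates as a function of a plus a function of b, so ∇E=0 decouples.
∂E/∂a = 12a(a - 3)(a + 2) = 0 at a ∈ {-2, 0, 3}; ∂E/∂b = -12b(b + 1)(b + 3) = 0 at b ∈ {-3, -1, 0}.
The Hessian is diagonal: diag(E_aa, E_bb). Second derivatives: E_aa(-2)=120, E_aa(0)=-72, E_aa(3)=180; E_bb(-3)=-72, E_bb(-1)=24, E_bb(0)=-36.
Local maxima occur where both diagonal entries negative: (0, -3), (0, 0). Count: 2.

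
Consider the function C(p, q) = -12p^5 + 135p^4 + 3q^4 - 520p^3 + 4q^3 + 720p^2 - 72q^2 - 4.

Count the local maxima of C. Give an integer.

2

C separates as a function of p plus a function of q, so ∇C=0 decouples.
∂C/∂p = -60p(p - 4)(p - 3)(p - 2) = 0 at p ∈ {0, 2, 3, 4}; ∂C/∂q = 12q(q - 3)(q + 4) = 0 at q ∈ {-4, 0, 3}.
The Hessian is diagonal: diag(C_pp, C_qq). Second derivatives: C_pp(0)=1440, C_pp(2)=-240, C_pp(3)=180, C_pp(4)=-480; C_qq(-4)=336, C_qq(0)=-144, C_qq(3)=252.
Local maxima occur where both diagonal entries negative: (2, 0), (4, 0). Count: 2.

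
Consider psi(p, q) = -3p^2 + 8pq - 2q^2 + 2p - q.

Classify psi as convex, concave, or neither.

neither

psi is quadratic, so its Hessian is the constant matrix H = [[-6, 8], [8, -4]].
det(H) = -40, tr(H) = -10.
det(H) < 0, so H is indefinite: neither convex nor concave.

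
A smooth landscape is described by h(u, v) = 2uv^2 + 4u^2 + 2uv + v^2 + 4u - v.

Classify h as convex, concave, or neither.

The term 2uv^2 is cubic, so the Hessian is not constant.
∂²h/∂v² = 4u + 2, which takes both signs as u varies (negative for sufficiently negative u). A diagonal entry of the Hessian changing sign means the Hessian is neither positive- nor negative-semidefinite on all of R^2.

neither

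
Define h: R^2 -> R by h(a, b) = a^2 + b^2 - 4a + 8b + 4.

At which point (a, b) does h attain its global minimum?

h(a,b) separates as P(a) + Q(b) + 4, so its minimum is min P + min Q + 4.
P'(a) = 2a - 4 vanishes at a ∈ {2}; Q'(b) = 2b + 8 vanishes at b ∈ {-4}.
Local minima of P (where P''>0): P(2)=-4. Local minima of Q: Q(-4)=-16.
So the global minimum of h is P(2) + Q(-4) + 4 = -4 − 16 + 4 = -16, attained at (2, -4).

(2, -4)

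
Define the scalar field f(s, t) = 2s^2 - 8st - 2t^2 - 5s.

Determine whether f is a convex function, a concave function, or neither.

f is quadratic, so its Hessian is the constant matrix H = [[4, -8], [-8, -4]].
det(H) = -80, tr(H) = 0.
det(H) < 0, so H is indefinite: neither convex nor concave.

neither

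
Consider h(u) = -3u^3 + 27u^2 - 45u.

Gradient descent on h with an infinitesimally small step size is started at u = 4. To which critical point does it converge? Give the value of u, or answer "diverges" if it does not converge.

h'(u) = -9(u - 5)(u - 1), so h'(4) = 27.
Gradient descent moves in the -h' direction, i.e. u is decreasing.
The nearest critical point in that direction is u = 1, where h'' = 36 > 0 (a local minimum). The iterate converges there.

1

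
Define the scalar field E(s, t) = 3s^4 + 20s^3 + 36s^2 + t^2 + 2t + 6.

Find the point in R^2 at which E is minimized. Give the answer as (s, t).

E(s,t) separates as P(s) + Q(t) + 6, so its minimum is min P + min Q + 6.
P'(s) = 12s(s + 2)(s + 3) vanishes at s ∈ {-3, -2, 0}; Q'(t) = 2(t + 1) vanishes at t ∈ {-1}.
Local minima of P (where P''>0): P(-3)=27, P(0)=0. Local minima of Q: Q(-1)=-1.
So the global minimum of E is P(0) + Q(-1) + 6 = 0 − 1 + 6 = 5, attained at (0, -1).

(0, -1)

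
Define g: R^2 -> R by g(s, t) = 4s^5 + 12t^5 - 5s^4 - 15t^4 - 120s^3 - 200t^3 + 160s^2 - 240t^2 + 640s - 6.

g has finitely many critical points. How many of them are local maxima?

4

g separates as a function of s plus a function of t, so ∇g=0 decouples.
∂g/∂s = 20(s - 4)(s - 2)(s + 1)(s + 4) = 0 at s ∈ {-4, -1, 2, 4}; ∂g/∂t = 60t(t - 4)(t + 1)(t + 2) = 0 at t ∈ {-2, -1, 0, 4}.
The Hessian is diagonal: diag(g_ss, g_tt). Second derivatives: g_ss(-4)=-2880, g_ss(-1)=900, g_ss(2)=-720, g_ss(4)=1600; g_tt(-2)=-720, g_tt(-1)=300, g_tt(0)=-480, g_tt(4)=7200.
Local maxima occur where both diagonal entries negative: (-4, -2), (-4, 0), (2, -2), (2, 0). Count: 4.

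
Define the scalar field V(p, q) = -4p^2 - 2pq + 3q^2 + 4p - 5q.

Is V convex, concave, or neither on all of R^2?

V is quadratic, so its Hessian is the constant matrix H = [[-8, -2], [-2, 6]].
det(H) = -52, tr(H) = -2.
det(H) < 0, so H is indefinite: neither convex nor concave.

neither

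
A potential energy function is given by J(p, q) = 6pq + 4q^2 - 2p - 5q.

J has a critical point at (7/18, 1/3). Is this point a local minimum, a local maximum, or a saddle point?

The Hessian of J is constant: H = [[0, 6], [6, 8]].
det(H) = 0·8 − 6² = -36.
Since det(H) < 0, H is indefinite and the critical point is a saddle point.

saddle point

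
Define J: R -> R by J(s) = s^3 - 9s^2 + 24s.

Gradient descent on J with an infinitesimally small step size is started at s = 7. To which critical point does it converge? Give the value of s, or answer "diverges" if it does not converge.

J'(s) = 3(s - 4)(s - 2), so J'(7) = 45.
Gradient descent moves in the -J' direction, i.e. s is decreasing.
The nearest critical point in that direction is s = 4, where J'' = 6 > 0 (a local minimum). The iterate converges there.

4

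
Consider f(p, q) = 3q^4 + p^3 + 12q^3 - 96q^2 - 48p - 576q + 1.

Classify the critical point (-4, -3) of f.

The mixed partial ∂²f/∂p∂q is 0, so the Hessian at any point is diag(f_pp, f_qq) = diag(6p, 12(3q^2 + 6q - 16)).
At (-4, -3): H = diag(-24, -84).
Both eigenvalues are negative, so H is negative definite: a local maximum.

local maximum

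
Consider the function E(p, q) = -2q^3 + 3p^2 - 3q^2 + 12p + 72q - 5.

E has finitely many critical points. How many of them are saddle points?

E separates as a function of p plus a function of q, so ∇E=0 decouples.
∂E/∂p = 6(p + 2) = 0 at p ∈ {-2}; ∂E/∂q = -6(q - 3)(q + 4) = 0 at q ∈ {-4, 3}.
The Hessian is diagonal: diag(E_pp, E_qq). Second derivatives: E_pp(-2)=6; E_qq(-4)=42, E_qq(3)=-42.
Saddle points occur where the two diagonal entries have opposite signs: (-2, 3). Count: 1.

1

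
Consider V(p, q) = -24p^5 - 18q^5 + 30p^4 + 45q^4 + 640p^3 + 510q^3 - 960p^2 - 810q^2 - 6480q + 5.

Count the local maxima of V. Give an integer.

V separates as a function of p plus a function of q, so ∇V=0 decouples.
∂V/∂p = -120p(p - 4)(p - 1)(p + 4) = 0 at p ∈ {-4, 0, 1, 4}; ∂V/∂q = -90(q - 4)(q - 3)(q + 2)(q + 3) = 0 at q ∈ {-3, -2, 3, 4}.
The Hessian is diagonal: diag(V_pp, V_qq). Second derivatives: V_pp(-4)=19200, V_pp(0)=-1920, V_pp(1)=1800, V_pp(4)=-11520; V_qq(-3)=3780, V_qq(-2)=-2700, V_qq(3)=2700, V_qq(4)=-3780.
Local maxima occur where both diagonal entries negative: (0, -2), (0, 4), (4, -2), (4, 4). Count: 4.

4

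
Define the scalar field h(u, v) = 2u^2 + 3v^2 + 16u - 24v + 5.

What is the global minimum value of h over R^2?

-75

h(u,v) separates as P(u) + Q(v) + 5, so its minimum is min P + min Q + 5.
P'(u) = 4u + 16 vanishes at u ∈ {-4}; Q'(v) = 6v - 24 vanishes at v ∈ {4}.
Local minima of P (where P''>0): P(-4)=-32. Local minima of Q: Q(4)=-48.
So the global minimum of h is P(-4) + Q(4) + 5 = -32 − 48 + 5 = -75, attained at (-4, 4).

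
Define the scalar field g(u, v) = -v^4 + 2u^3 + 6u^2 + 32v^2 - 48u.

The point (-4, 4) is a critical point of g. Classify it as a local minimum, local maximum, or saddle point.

The mixed partial ∂²g/∂u∂v is 0, so the Hessian at any point is diag(g_uu, g_vv) = diag(12(u + 1), 4(-3v^2 + 16)).
At (-4, 4): H = diag(-36, -128).
Both eigenvalues are negative, so H is negative definite: a local maximum.

local maximum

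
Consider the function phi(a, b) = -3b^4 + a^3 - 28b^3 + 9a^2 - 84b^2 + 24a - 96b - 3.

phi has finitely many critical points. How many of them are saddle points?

3

phi separates as a function of a plus a function of b, so ∇phi=0 decouples.
∂phi/∂a = 3(a + 2)(a + 4) = 0 at a ∈ {-4, -2}; ∂phi/∂b = -12(b + 1)(b + 2)(b + 4) = 0 at b ∈ {-4, -2, -1}.
The Hessian is diagonal: diag(phi_aa, phi_bb). Second derivatives: phi_aa(-4)=-6, phi_aa(-2)=6; phi_bb(-4)=-72, phi_bb(-2)=24, phi_bb(-1)=-36.
Saddle points occur where the two diagonal entries have opposite signs: (-4, -2), (-2, -4), (-2, -1). Count: 3.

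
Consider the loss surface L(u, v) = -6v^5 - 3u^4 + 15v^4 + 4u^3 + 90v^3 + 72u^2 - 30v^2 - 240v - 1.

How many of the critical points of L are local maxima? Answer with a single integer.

L separates as a function of u plus a function of v, so ∇L=0 decouples.
∂L/∂u = -12u(u - 4)(u + 3) = 0 at u ∈ {-3, 0, 4}; ∂L/∂v = -30(v - 4)(v - 1)(v + 1)(v + 2) = 0 at v ∈ {-2, -1, 1, 4}.
The Hessian is diagonal: diag(L_uu, L_vv). Second derivatives: L_uu(-3)=-252, L_uu(0)=144, L_uu(4)=-336; L_vv(-2)=540, L_vv(-1)=-300, L_vv(1)=540, L_vv(4)=-2700.
Local maxima occur where both diagonal entries negative: (-3, -1), (-3, 4), (4, -1), (4, 4). Count: 4.

4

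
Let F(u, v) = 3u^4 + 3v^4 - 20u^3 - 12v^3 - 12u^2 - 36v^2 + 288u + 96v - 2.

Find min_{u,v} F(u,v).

-610

F(u,v) separates as P(u) + Q(v) − 2, so its minimum is min P + min Q − 2.
P'(u) = 12(u - 4)(u - 3)(u + 2) vanishes at u ∈ {-2, 3, 4}; Q'(v) = 12(v - 4)(v - 1)(v + 2) vanishes at v ∈ {-2, 1, 4}.
Local minima of P (where P''>0): P(-2)=-416, P(4)=448. Local minima of Q: Q(-2)=-192, Q(4)=-192.
So the global minimum of F is P(-2) + Q(-2) − 2 = -416 − 192 − 2 = -610, attained at (-2, -2).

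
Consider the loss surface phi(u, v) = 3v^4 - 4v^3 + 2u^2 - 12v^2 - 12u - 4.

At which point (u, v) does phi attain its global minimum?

(3, 2)

phi(u,v) separates as P(u) + Q(v) − 4, so its minimum is min P + min Q − 4.
P'(u) = 4u - 12 vanishes at u ∈ {3}; Q'(v) = 12v(v - 2)(v + 1) vanishes at v ∈ {-1, 0, 2}.
Local minima of P (where P''>0): P(3)=-18. Local minima of Q: Q(-1)=-5, Q(2)=-32.
So the global minimum of phi is P(3) + Q(2) − 4 = -18 − 32 − 4 = -54, attained at (3, 2).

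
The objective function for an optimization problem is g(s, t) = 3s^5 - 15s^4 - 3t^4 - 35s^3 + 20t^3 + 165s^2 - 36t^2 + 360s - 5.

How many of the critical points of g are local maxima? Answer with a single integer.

4

g separates as a function of s plus a function of t, so ∇g=0 decouples.
∂g/∂s = 15(s - 4)(s - 3)(s + 1)(s + 2) = 0 at s ∈ {-2, -1, 3, 4}; ∂g/∂t = -12t(t - 3)(t - 2) = 0 at t ∈ {0, 2, 3}.
The Hessian is diagonal: diag(g_ss, g_tt). Second derivatives: g_ss(-2)=-450, g_ss(-1)=300, g_ss(3)=-300, g_ss(4)=450; g_tt(0)=-72, g_tt(2)=24, g_tt(3)=-36.
Local maxima occur where both diagonal entries negative: (-2, 0), (-2, 3), (3, 0), (3, 3). Count: 4.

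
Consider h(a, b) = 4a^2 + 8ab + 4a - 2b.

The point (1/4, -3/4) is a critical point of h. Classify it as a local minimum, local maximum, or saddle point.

saddle point

The Hessian of h is constant: H = [[8, 8], [8, 0]].
det(H) = 8·0 − 8² = -64.
Since det(H) < 0, H is indefinite and the critical point is a saddle point.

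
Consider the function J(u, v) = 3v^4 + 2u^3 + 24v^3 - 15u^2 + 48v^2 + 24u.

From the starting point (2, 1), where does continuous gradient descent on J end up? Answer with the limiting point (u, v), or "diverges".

J is separable, so gradient descent decouples: u follows -∂J/∂u, v follows -∂J/∂v.
∂J/∂u = 6(u - 4)(u - 1); at u=2 this is -12, so u increases.
∂J/∂v = 12v(v + 2)(v + 4); at v=1 this is 180, so v decreases.
u converges to its nearest critical value 4 (a local min of the u-part); v converges to 0. The iterate converges to (4, 0).

(4, 0)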